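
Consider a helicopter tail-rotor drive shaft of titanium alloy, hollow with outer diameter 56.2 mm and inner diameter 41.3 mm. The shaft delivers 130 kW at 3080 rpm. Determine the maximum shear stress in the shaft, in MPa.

ω = 2π·3080/60 = 322.5 rad/s, so T = P/ω = 130×10³ / 322.5 = 403.1 N·m.
J = π(d_o⁴ − d_i⁴)/32 = π(0.0562⁴ − 0.0413⁴)/32 = 6.937×10^-7 m⁴.
τ_max = T·r/J = 403.1 × 0.0281 / 6.937×10^-7 = 1.633×10^7 Pa.

16.3 MPa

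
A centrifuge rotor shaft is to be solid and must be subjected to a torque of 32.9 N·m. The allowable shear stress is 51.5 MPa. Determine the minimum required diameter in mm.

14.8 mm

For a solid shaft τ_max = 16T/(πd³), so d = (16T/(π τ_allow))^(1/3) = (16·32.90/(π·5.15×10^7))^(1/3) = 0.01482 m.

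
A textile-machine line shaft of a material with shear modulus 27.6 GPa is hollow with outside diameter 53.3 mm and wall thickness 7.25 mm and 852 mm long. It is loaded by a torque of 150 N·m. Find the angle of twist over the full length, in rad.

0.00813 rad

J = π(d_o⁴ − d_i⁴)/32 = π(0.0533⁴ − 0.0388⁴)/32 = 5.698×10^-7 m⁴.
θ = T·L/(G·J) = 150.0 × 0.852 / (27.6×10⁹ × 5.698×10^-7) = 8.126×10^-3 rad.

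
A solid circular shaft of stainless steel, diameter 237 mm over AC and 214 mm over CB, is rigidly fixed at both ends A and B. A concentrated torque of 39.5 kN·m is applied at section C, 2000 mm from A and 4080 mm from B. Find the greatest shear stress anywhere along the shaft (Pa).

1.14e7 Pa

Compatibility: T_A·a/J_AC = T_B·b/J_CB with T_A + T_B = T₀.
J_AC = 3.10×10^-4 m⁴, J_CB = 2.06×10^-4 m⁴, so T_A = T₀·(J_AC/a)/((J_AC/a)+(J_CB/b)) = 29790 N·m, T_B = 9708 N·m.
τ in each portion: τ_AC = 1.14×10^7 Pa, τ_CB = 5.04×10^6 Pa; maximum is in AC.
τ_max = T_AC·r/J = 29790·0.118/3.10×10^-4 = 1.140×10^7 Pa.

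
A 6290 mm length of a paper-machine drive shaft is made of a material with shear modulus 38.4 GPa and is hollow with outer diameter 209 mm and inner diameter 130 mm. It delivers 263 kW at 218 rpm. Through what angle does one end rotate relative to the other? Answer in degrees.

ω = 2π·218/60 = 22.83 rad/s, so T = P/ω = 263×10³ / 22.83 = 11520 N·m.
J = π(d_o⁴ − d_i⁴)/32 = π(0.209⁴ − 0.130⁴)/32 = 1.593×10^-4 m⁴.
θ = T·L/(G·J) = 11520 × 6.29 / (38.4×10⁹ × 1.593×10^-4) = 0.01185 rad.

0.679°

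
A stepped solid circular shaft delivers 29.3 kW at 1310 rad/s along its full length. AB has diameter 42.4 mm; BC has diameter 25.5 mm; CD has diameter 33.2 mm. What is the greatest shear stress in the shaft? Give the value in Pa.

6.87e6 Pa

ω = 1310 rad/s, so T = P/ω = 29.3×10³ / 1310 = 22.37 N·m.
Under the same torque, τ_max = 16T/(πd³) is largest where d is smallest — segment BC (d = 25.5 mm).
τ_max = 16·22.37/(π·(0.0255)³) = 6.870×10^6 Pa.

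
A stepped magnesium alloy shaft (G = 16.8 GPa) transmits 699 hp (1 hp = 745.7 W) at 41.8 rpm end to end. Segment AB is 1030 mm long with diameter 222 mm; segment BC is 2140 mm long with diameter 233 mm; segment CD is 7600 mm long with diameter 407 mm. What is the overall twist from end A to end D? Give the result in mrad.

ω = 2π·41.8/60 = 4.377 rad/s, so T = P/ω = 699×745.7 / 4.377 = 119100 N·m.
J_AB = π(0.222)⁴/32 = 2.38×10^-4 m⁴; J_BC = π(0.233)⁴/32 = 2.89×10^-4 m⁴; J_CD = π(0.407)⁴/32 = 2.69×10^-3 m⁴.
θ = (T/G)·Σ L_i/J_i = (119100/16.8×10⁹)·(1.03/2.38×10^-4 + 2.14/2.89×10^-4 + 7.60/2.69×10^-3) = 0.1030 rad.

103 mrad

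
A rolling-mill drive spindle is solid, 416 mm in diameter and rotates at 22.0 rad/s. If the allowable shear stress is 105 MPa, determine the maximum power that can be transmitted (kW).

J = πd⁴/32 = π(0.416)⁴/32 = 2.940×10^-3 m⁴.
T_max = τ_allow·J/r = 1.05×10^8 × 2.940×10^-3 / 0.208 = 1.484e6 N·m.
ω = 22.0 rad/s, so P_max = T_max·ω = 3.265×10^7 W.

32700 kW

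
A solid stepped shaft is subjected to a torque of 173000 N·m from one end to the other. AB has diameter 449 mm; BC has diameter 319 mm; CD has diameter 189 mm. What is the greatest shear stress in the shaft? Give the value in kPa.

131000 kPa

Under the same torque, τ_max = 16T/(πd³) is largest where d is smallest — segment CD (d = 189 mm).
τ_max = 16·173000/(π·(0.189)³) = 1.305×10^8 Pa.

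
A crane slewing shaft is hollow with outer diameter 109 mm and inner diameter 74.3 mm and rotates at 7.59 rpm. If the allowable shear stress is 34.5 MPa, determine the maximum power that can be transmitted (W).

5470 W

J = π(d_o⁴ − d_i⁴)/32 = π(0.109⁴ − 0.0743⁴)/32 = 1.087×10^-5 m⁴.
T_max = τ_allow·J/r = 3.45×10^7 × 1.087×10^-5 / 0.0545 = 6879 N·m.
ω = 2π·7.59/60 = 0.7948 rad/s, so P_max = T_max·ω = 5467 W.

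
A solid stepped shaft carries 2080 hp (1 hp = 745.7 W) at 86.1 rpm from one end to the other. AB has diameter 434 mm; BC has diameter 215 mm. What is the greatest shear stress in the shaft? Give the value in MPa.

88.2 MPa

ω = 2π·86.1/60 = 9.016 rad/s, so T = P/ω = 2080×745.7 / 9.016 = 172000 N·m.
Under the same torque, τ_max = 16T/(πd³) is largest where d is smallest — segment BC (d = 215 mm).
τ_max = 16·172000/(π·(0.215)³) = 8.816×10^7 Pa.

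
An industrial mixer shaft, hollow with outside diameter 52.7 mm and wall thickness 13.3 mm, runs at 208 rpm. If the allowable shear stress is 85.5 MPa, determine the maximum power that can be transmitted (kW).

50.3 kW

J = π(d_o⁴ − d_i⁴)/32 = π(0.0527⁴ − 0.0261⁴)/32 = 7.117×10^-7 m⁴.
T_max = τ_allow·J/r = 8.55×10^7 × 7.117×10^-7 / 0.0264 = 2309 N·m.
ω = 2π·208/60 = 21.78 rad/s, so P_max = T_max·ω = 5.030×10^4 W.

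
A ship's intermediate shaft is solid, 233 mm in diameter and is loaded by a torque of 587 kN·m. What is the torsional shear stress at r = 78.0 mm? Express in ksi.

J = πd⁴/32 = π(0.233)⁴/32 = 2.894×10^-4 m⁴.
Shear stress varies linearly with radius: τ = T·r/J = 587000 × 0.0780 / 2.894×10^-4 = 1.582×10^8 Pa.

23.0 ksi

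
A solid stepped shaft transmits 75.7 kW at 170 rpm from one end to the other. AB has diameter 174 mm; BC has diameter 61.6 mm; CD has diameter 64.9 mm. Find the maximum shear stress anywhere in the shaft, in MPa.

ω = 2π·170/60 = 17.80 rad/s, so T = P/ω = 75.7×10³ / 17.80 = 4252 N·m.
Under the same torque, τ_max = 16T/(πd³) is largest where d is smallest — segment BC (d = 61.6 mm).
τ_max = 16·4252/(π·(0.0616)³) = 9.265×10^7 Pa.

92.7 MPa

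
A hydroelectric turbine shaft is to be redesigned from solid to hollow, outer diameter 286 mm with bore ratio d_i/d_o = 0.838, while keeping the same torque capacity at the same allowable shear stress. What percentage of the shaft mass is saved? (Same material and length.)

Equal τ_max and T ⇒ the solid shaft needs d_s³ = d_o³(1−k⁴), so d_s = 286·(1−0.838⁴)^(1/3) = 228.0 mm.
Area ratio A_h/A_s = d_o²(1−k²)/d_s² = (1−k²)/(1−k⁴)^(2/3) = 0.4684.
Mass saving = 1 − 0.4684 = 53.2 %.

53.2 %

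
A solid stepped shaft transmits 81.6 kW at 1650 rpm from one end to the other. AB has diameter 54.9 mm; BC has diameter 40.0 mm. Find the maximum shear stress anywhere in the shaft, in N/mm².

37.6 N/mm²

ω = 2π·1650/60 = 172.8 rad/s, so T = P/ω = 81.6×10³ / 172.8 = 472.3 N·m.
Under the same torque, τ_max = 16T/(πd³) is largest where d is smallest — segment BC (d = 40.0 mm).
τ_max = 16·472.3/(π·(0.0400)³) = 3.758×10^7 Pa.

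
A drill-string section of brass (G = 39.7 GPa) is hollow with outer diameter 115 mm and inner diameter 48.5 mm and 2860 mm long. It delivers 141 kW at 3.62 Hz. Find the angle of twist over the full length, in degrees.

ω = 2π·3.62 = 22.75 rad/s, so T = P/ω = 141×10³ / 22.75 = 6199 N·m.
J = π(d_o⁴ − d_i⁴)/32 = π(0.115⁴ − 0.0485⁴)/32 = 1.663×10^-5 m⁴.
θ = T·L/(G·J) = 6199 × 2.86 / (39.7×10⁹ × 1.663×10^-5) = 0.02686 rad.

1.54°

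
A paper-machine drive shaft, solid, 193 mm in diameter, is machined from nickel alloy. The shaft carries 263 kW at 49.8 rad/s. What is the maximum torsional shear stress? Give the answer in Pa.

3.74e6 Pa

ω = 49.8 rad/s, so T = P/ω = 263×10³ / 49.80 = 5281 N·m.
J = πd⁴/32 = π(0.193)⁴/32 = 1.362×10^-4 m⁴.
τ_max = T·r/J = 5281 × 0.0965 / 1.362×10^-4 = 3.741×10^6 Pa.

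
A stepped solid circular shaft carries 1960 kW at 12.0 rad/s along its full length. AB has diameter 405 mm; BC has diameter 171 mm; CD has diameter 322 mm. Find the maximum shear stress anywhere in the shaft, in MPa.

ω = 12.0 rad/s, so T = P/ω = 1960×10³ / 12.00 = 163300 N·m.
Under the same torque, τ_max = 16T/(πd³) is largest where d is smallest — segment BC (d = 171 mm).
τ_max = 16·163300/(π·(0.171)³) = 1.664×10^8 Pa.

166 MPa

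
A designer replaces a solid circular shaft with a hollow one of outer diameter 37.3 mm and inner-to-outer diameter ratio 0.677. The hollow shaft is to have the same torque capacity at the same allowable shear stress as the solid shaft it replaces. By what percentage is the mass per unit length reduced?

Equal τ_max and T ⇒ the solid shaft needs d_s³ = d_o³(1−k⁴), so d_s = 37.3·(1−0.677⁴)^(1/3) = 34.48 mm.
Area ratio A_h/A_s = d_o²(1−k²)/d_s² = (1−k²)/(1−k⁴)^(2/3) = 0.6339.
Mass saving = 1 − 0.6339 = 36.6 %.

36.6 %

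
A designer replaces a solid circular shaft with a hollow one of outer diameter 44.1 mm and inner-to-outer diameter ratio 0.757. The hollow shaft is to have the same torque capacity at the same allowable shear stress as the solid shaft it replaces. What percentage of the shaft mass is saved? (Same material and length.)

44.3 %

Equal τ_max and T ⇒ the solid shaft needs d_s³ = d_o³(1−k⁴), so d_s = 44.1·(1−0.757⁴)^(1/3) = 38.62 mm.
Area ratio A_h/A_s = d_o²(1−k²)/d_s² = (1−k²)/(1−k⁴)^(2/3) = 0.5567.
Mass saving = 1 − 0.5567 = 44.3 %.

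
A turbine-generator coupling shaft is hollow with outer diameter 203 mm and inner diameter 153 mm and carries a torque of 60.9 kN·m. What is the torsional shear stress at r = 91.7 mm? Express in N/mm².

49.5 N/mm²

J = π(d_o⁴ − d_i⁴)/32 = π(0.203⁴ − 0.153⁴)/32 = 1.129×10^-4 m⁴.
Shear stress varies linearly with radius: τ = T·r/J = 60900 × 0.0917 / 1.129×10^-4 = 4.946×10^7 Pa.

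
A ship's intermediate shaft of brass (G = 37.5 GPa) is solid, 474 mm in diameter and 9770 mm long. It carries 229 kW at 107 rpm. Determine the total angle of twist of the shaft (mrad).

1.07 mrad

ω = 2π·107/60 = 11.21 rad/s, so T = P/ω = 229×10³ / 11.21 = 20440 N·m.
J = πd⁴/32 = π(0.474)⁴/32 = 4.956×10^-3 m⁴.
θ = T·L/(G·J) = 20440 × 9.77 / (37.5×10⁹ × 4.956×10^-3) = 1.074×10^-3 rad.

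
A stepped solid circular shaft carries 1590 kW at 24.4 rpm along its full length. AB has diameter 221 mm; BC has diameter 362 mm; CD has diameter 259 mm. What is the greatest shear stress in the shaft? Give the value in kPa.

294000 kPa

ω = 2π·24.4/60 = 2.555 rad/s, so T = P/ω = 1590×10³ / 2.555 = 622300 N·m.
Under the same torque, τ_max = 16T/(πd³) is largest where d is smallest — segment AB (d = 221 mm).
τ_max = 16·622300/(π·(0.221)³) = 2.936×10^8 Pa.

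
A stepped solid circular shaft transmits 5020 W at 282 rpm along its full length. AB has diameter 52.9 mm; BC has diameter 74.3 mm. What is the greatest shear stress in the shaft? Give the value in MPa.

ω = 2π·282/60 = 29.53 rad/s, so T = P/ω = 5020 / 29.53 = 170.0 N·m.
Under the same torque, τ_max = 16T/(πd³) is largest where d is smallest — segment AB (d = 52.9 mm).
τ_max = 16·170.0/(π·(0.0529)³) = 5.848×10^6 Pa.

5.85 MPa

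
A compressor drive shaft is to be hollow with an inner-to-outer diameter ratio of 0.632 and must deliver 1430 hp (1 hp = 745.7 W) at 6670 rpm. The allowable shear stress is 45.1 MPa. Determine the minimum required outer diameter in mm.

59.0 mm

ω = 2π·6670/60 = 698.5 rad/s, so T = P/ω = 1430×745.7 / 698.5 = 1527 N·m.
For a hollow shaft with d_i/d_o = 0.632: τ_max = 16T/(π d_o³ (1−k⁴)), so d_o = [16T/(π τ_allow (1−k⁴))]^(1/3) = [16·1527/(π·4.51×10^7·0.8405)]^(1/3) = 0.05898 m.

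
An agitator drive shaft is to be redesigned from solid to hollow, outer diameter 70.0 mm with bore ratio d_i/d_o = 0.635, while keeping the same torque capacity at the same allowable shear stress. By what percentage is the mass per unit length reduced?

Equal τ_max and T ⇒ the solid shaft needs d_s³ = d_o³(1−k⁴), so d_s = 70.0·(1−0.635⁴)^(1/3) = 65.98 mm.
Area ratio A_h/A_s = d_o²(1−k²)/d_s² = (1−k²)/(1−k⁴)^(2/3) = 0.6717.
Mass saving = 1 − 0.6717 = 32.8 %.

32.8 %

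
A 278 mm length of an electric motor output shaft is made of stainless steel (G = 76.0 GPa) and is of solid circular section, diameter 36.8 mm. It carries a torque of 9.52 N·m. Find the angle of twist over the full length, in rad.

J = πd⁴/32 = π(0.0368)⁴/32 = 1.800×10^-7 m⁴.
θ = T·L/(G·J) = 9.520 × 0.278 / (76.0×10⁹ × 1.800×10^-7) = 1.934×10^-4 rad.

1.93e-4 rad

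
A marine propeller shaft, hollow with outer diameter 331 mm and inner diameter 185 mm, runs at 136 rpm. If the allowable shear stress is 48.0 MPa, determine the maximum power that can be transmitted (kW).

4390 kW

J = π(d_o⁴ − d_i⁴)/32 = π(0.331⁴ − 0.185⁴)/32 = 1.063×10^-3 m⁴.
T_max = τ_allow·J/r = 4.80×10^7 × 1.063×10^-3 / 0.166 = 308400 N·m.
ω = 2π·136/60 = 14.24 rad/s, so P_max = T_max·ω = 4.393×10^6 W.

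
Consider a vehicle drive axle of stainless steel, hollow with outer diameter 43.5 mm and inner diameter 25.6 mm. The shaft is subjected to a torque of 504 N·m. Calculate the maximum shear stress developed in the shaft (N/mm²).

J = π(d_o⁴ − d_i⁴)/32 = π(0.0435⁴ − 0.0256⁴)/32 = 3.094×10^-7 m⁴.
τ_max = T·r/J = 504.0 × 0.0217 / 3.094×10^-7 = 3.543×10^7 Pa.

35.4 N/mm²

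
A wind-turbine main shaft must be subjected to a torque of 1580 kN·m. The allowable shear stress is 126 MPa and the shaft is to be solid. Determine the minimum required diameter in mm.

400 mm

For a solid shaft τ_max = 16T/(πd³), so d = (16T/(π τ_allow))^(1/3) = (16·1.580e6/(π·1.26×10^8))^(1/3) = 0.3997 m.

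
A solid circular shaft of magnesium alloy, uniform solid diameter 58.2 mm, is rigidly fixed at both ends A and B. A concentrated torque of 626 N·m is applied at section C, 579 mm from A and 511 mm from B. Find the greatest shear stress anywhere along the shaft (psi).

1250 psi

With uniform GJ and both ends fixed, compatibility θ_AC = θ_CB gives T_A·a = T_B·b, together with T_A + T_B = T₀.
T_A = T₀·b/(a+b) = 626.0·511/1090 = 293.5 N·m; T_B = 332.5 N·m.
τ in each portion: τ_AC = 7.58×10^6 Pa, τ_CB = 8.59×10^6 Pa; maximum is in CB.
τ_max = T_CB·r/J = 332.5·0.0291/1.13×10^-6 = 8.591×10^6 Pa.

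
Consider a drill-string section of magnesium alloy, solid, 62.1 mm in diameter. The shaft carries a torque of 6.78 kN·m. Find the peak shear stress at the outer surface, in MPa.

J = πd⁴/32 = π(0.0621)⁴/32 = 1.460×10^-6 m⁴.
τ_max = T·r/J = 6780 × 0.0311 / 1.460×10^-6 = 1.442×10^8 Pa.

144 MPa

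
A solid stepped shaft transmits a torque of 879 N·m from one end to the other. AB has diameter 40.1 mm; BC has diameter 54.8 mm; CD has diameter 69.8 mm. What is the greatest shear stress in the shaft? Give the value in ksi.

Under the same torque, τ_max = 16T/(πd³) is largest where d is smallest — segment AB (d = 40.1 mm).
τ_max = 16·879.0/(π·(0.0401)³) = 6.943×10^7 Pa.

10.1 ksi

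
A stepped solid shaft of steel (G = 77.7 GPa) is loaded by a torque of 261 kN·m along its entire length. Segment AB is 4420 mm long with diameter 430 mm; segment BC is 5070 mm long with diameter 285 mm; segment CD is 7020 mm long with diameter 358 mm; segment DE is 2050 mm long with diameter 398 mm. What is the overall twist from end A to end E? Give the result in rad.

J_AB = π(0.430)⁴/32 = 3.36×10^-3 m⁴; J_BC = π(0.285)⁴/32 = 6.48×10^-4 m⁴; J_CD = π(0.358)⁴/32 = 1.61×10^-3 m⁴; J_DE = π(0.398)⁴/32 = 2.46×10^-3 m⁴.
θ = (T/G)·Σ L_i/J_i = (261000/77.7×10⁹)·(4.42/3.36×10^-3 + 5.07/6.48×10^-4 + 7.02/1.61×10^-3 + 2.05/2.46×10^-3) = 0.04813 rad.

0.0481 rad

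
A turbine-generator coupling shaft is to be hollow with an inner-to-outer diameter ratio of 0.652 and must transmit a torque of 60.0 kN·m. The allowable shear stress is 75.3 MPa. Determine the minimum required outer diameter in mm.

170 mm

For a hollow shaft with d_i/d_o = 0.652: τ_max = 16T/(π d_o³ (1−k⁴)), so d_o = [16T/(π τ_allow (1−k⁴))]^(1/3) = [16·60000/(π·7.53×10^7·0.8193)]^(1/3) = 0.1705 m.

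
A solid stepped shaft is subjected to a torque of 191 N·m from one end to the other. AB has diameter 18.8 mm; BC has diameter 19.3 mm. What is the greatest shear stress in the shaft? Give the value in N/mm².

Under the same torque, τ_max = 16T/(πd³) is largest where d is smallest — segment AB (d = 18.8 mm).
τ_max = 16·191.0/(π·(0.0188)³) = 1.464×10^8 Pa.

146 N/mm²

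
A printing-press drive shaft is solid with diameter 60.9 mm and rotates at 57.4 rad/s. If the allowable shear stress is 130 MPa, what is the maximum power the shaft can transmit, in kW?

J = πd⁴/32 = π(0.0609)⁴/32 = 1.350×10^-6 m⁴.
T_max = τ_allow·J/r = 1.30×10^8 × 1.350×10^-6 / 0.0304 = 5765 N·m.
ω = 57.4 rad/s, so P_max = T_max·ω = 3.309×10^5 W.

331 kW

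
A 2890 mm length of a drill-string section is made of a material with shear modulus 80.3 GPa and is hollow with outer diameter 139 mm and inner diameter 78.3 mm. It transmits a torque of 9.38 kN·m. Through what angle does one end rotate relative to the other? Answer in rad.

J = π(d_o⁴ − d_i⁴)/32 = π(0.139⁴ − 0.0783⁴)/32 = 3.296×10^-5 m⁴.
θ = T·L/(G·J) = 9380 × 2.89 / (80.3×10⁹ × 3.296×10^-5) = 0.01024 rad.

0.0102 rad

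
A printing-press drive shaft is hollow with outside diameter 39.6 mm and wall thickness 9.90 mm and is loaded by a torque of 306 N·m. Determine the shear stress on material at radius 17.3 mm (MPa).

J = π(d_o⁴ − d_i⁴)/32 = π(0.0396⁴ − 0.0198⁴)/32 = 2.263×10^-7 m⁴.
Shear stress varies linearly with radius: τ = T·r/J = 306.0 × 0.0173 / 2.263×10^-7 = 2.339×10^7 Pa.

23.4 MPa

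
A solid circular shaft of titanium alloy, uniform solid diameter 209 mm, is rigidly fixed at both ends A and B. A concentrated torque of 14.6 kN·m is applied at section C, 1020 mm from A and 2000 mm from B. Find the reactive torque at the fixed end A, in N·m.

9670 N·m

With uniform GJ and both ends fixed, compatibility θ_AC = θ_CB gives T_A·a = T_B·b, together with T_A + T_B = T₀.
T_A = T₀·b/(a+b) = 14600·2000/3020 = 9669 N·m; T_B = 4931 N·m.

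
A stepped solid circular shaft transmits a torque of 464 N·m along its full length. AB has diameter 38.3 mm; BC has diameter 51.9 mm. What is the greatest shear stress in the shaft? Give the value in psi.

6100 psi

Under the same torque, τ_max = 16T/(πd³) is largest where d is smallest — segment AB (d = 38.3 mm).
τ_max = 16·464.0/(π·(0.0383)³) = 4.206×10^7 Pa.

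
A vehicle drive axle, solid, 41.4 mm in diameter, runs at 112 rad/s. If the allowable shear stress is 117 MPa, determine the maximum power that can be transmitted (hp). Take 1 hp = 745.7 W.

245 hp

J = πd⁴/32 = π(0.0414)⁴/32 = 2.884×10^-7 m⁴.
T_max = τ_allow·J/r = 1.17×10^8 × 2.884×10^-7 / 0.0207 = 1630 N·m.
ω = 112 rad/s, so P_max = T_max·ω = 1.826×10^5 W.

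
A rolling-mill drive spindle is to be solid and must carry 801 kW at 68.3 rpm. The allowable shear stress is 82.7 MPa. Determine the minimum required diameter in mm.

ω = 2π·68.3/60 = 7.152 rad/s, so T = P/ω = 801×10³ / 7.152 = 112000 N·m.
For a solid shaft τ_max = 16T/(πd³), so d = (16T/(π τ_allow))^(1/3) = (16·112000/(π·8.27×10^7))^(1/3) = 0.1903 m.

190 mm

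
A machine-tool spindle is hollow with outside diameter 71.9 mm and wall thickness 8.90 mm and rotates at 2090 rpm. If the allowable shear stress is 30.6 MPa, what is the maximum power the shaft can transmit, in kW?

332 kW

J = π(d_o⁴ − d_i⁴)/32 = π(0.0719⁴ − 0.0541⁴)/32 = 1.783×10^-6 m⁴.
T_max = τ_allow·J/r = 3.06×10^7 × 1.783×10^-6 / 0.0360 = 1517 N·m.
ω = 2π·2090/60 = 218.9 rad/s, so P_max = T_max·ω = 3.321×10^5 W.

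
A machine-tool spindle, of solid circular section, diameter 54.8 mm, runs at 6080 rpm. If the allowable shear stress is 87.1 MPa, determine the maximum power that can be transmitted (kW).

J = πd⁴/32 = π(0.0548)⁴/32 = 8.854×10^-7 m⁴.
T_max = τ_allow·J/r = 8.71×10^7 × 8.854×10^-7 / 0.0274 = 2814 N·m.
ω = 2π·6080/60 = 636.7 rad/s, so P_max = T_max·ω = 1.792×10^6 W.

1790 kW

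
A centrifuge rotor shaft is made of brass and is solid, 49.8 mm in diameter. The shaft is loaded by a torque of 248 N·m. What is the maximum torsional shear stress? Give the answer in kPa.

J = πd⁴/32 = π(0.0498)⁴/32 = 6.038×10^-7 m⁴.
τ_max = T·r/J = 248.0 × 0.0249 / 6.038×10^-7 = 1.023×10^7 Pa.

10200 kPa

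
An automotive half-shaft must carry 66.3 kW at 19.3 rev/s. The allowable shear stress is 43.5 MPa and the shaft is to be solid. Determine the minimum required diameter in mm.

ω = 2π·19.3 = 121.3 rad/s, so T = P/ω = 66.3×10³ / 121.3 = 546.7 N·m.
For a solid shaft τ_max = 16T/(πd³), so d = (16T/(π τ_allow))^(1/3) = (16·546.7/(π·4.35×10^7))^(1/3) = 0.04000 m.

40.0 mm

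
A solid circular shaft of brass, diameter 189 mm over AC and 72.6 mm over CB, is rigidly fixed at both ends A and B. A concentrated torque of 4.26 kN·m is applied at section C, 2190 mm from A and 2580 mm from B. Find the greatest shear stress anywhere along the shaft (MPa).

3.16 MPa

Compatibility: T_A·a/J_AC = T_B·b/J_CB with T_A + T_B = T₀.
J_AC = 1.25×10^-4 m⁴, J_CB = 2.73×10^-6 m⁴, so T_A = T₀·(J_AC/a)/((J_AC/a)+(J_CB/b)) = 4183 N·m, T_B = 77.30 N·m.
τ in each portion: τ_AC = 3.16×10^6 Pa, τ_CB = 1.03×10^6 Pa; maximum is in AC.
τ_max = T_AC·r/J = 4183·0.0945/1.25×10^-4 = 3.155×10^6 Pa.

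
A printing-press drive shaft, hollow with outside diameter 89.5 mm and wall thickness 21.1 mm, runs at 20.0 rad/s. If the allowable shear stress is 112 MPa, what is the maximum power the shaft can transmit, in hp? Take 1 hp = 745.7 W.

J = π(d_o⁴ − d_i⁴)/32 = π(0.0895⁴ − 0.0473⁴)/32 = 5.808×10^-6 m⁴.
T_max = τ_allow·J/r = 1.12×10^8 × 5.808×10^-6 / 0.0447 = 14540 N·m.
ω = 20.0 rad/s, so P_max = T_max·ω = 2.907×10^5 W.

390 hp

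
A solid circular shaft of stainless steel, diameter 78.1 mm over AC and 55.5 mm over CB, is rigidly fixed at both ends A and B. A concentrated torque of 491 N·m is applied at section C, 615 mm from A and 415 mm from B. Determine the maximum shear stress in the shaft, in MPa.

Compatibility: T_A·a/J_AC = T_B·b/J_CB with T_A + T_B = T₀.
J_AC = 3.65×10^-6 m⁴, J_CB = 9.31×10^-7 m⁴, so T_A = T₀·(J_AC/a)/((J_AC/a)+(J_CB/b)) = 356.3 N·m, T_B = 134.7 N·m.
τ in each portion: τ_AC = 3.81×10^6 Pa, τ_CB = 4.01×10^6 Pa; maximum is in CB.
τ_max = T_CB·r/J = 134.7·0.0278/9.31×10^-7 = 4.012×10^6 Pa.

4.01 MPa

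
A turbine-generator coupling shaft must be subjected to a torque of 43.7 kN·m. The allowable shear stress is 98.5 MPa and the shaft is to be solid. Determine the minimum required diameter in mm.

131 mm

For a solid shaft τ_max = 16T/(πd³), so d = (16T/(π τ_allow))^(1/3) = (16·43700/(π·9.85×10^7))^(1/3) = 0.1312 m.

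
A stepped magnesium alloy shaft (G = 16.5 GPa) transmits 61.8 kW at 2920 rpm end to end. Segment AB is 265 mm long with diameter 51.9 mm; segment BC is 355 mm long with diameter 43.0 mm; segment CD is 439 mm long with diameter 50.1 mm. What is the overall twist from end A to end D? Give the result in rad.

ω = 2π·2920/60 = 305.8 rad/s, so T = P/ω = 61.8×10³ / 305.8 = 202.1 N·m.
J_AB = π(0.0519)⁴/32 = 7.12×10^-7 m⁴; J_BC = π(0.0430)⁴/32 = 3.36×10^-7 m⁴; J_CD = π(0.0501)⁴/32 = 6.19×10^-7 m⁴.
θ = (T/G)·Σ L_i/J_i = (202.1/16.5×10⁹)·(0.265/7.12×10^-7 + 0.355/3.36×10^-7 + 0.439/6.19×10^-7) = 0.02621 rad.

0.0262 rad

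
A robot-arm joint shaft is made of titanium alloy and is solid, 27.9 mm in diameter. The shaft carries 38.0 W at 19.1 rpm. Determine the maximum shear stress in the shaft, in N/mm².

ω = 2π·19.1/60 = 2.000 rad/s, so T = P/ω = 38.0 / 2.000 = 19.00 N·m.
J = πd⁴/32 = π(0.0279)⁴/32 = 5.949×10^-8 m⁴.
τ_max = T·r/J = 19.00 × 0.0139 / 5.949×10^-8 = 4.455×10^6 Pa.

4.46 N/mm²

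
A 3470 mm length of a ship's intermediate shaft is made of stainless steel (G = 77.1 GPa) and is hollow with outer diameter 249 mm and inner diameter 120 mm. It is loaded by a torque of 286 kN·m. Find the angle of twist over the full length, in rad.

0.0361 rad

J = π(d_o⁴ − d_i⁴)/32 = π(0.249⁴ − 0.120⁴)/32 = 3.570×10^-4 m⁴.
θ = T·L/(G·J) = 286000 × 3.47 / (77.1×10⁹ × 3.570×10^-4) = 0.03605 rad.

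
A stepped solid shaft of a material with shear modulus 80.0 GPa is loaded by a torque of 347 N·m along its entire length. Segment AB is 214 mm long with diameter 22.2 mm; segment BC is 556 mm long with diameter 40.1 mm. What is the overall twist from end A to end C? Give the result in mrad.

48.4 mrad

J_AB = π(0.0222)⁴/32 = 2.38×10^-8 m⁴; J_BC = π(0.0401)⁴/32 = 2.54×10^-7 m⁴.
θ = (T/G)·Σ L_i/J_i = (347.0/80.0×10⁹)·(0.214/2.38×10^-8 + 0.556/2.54×10^-7) = 0.04843 rad.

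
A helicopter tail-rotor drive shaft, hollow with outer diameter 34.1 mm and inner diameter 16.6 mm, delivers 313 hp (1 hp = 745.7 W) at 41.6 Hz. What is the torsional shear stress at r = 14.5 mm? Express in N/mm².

103 N/mm²

ω = 2π·41.6 = 261.4 rad/s, so T = P/ω = 313×745.7 / 261.4 = 893.0 N·m.
J = π(d_o⁴ − d_i⁴)/32 = π(0.0341⁴ − 0.0166⁴)/32 = 1.253×10^-7 m⁴.
Shear stress varies linearly with radius: τ = T·r/J = 893.0 × 0.0145 / 1.253×10^-7 = 1.033×10^8 Pa.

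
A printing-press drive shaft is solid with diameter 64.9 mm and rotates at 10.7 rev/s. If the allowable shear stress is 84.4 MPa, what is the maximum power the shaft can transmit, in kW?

305 kW

J = πd⁴/32 = π(0.0649)⁴/32 = 1.742×10^-6 m⁴.
T_max = τ_allow·J/r = 8.44×10^7 × 1.742×10^-6 / 0.0324 = 4530 N·m.
ω = 2π·10.7 = 67.23 rad/s, so P_max = T_max·ω = 3.046×10^5 W.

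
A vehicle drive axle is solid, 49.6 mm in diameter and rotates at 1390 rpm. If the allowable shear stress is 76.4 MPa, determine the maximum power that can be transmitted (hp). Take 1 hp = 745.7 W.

357 hp

J = πd⁴/32 = π(0.0496)⁴/32 = 5.942×10^-7 m⁴.
T_max = τ_allow·J/r = 7.64×10^7 × 5.942×10^-7 / 0.0248 = 1830 N·m.
ω = 2π·1390/60 = 145.6 rad/s, so P_max = T_max·ω = 2.664×10^5 W.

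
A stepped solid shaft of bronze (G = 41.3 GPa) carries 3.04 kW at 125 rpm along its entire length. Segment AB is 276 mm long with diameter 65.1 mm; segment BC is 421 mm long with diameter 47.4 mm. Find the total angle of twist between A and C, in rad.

0.00566 rad

ω = 2π·125/60 = 13.09 rad/s, so T = P/ω = 3.04×10³ / 13.09 = 232.2 N·m.
J_AB = π(0.0651)⁴/32 = 1.76×10^-6 m⁴; J_BC = π(0.0474)⁴/32 = 4.96×10^-7 m⁴.
θ = (T/G)·Σ L_i/J_i = (232.2/41.3×10⁹)·(0.276/1.76×10^-6 + 0.421/4.96×10^-7) = 5.657×10^-3 rad.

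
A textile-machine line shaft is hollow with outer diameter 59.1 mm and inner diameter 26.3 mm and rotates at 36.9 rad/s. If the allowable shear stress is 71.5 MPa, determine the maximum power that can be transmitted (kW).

103 kW

J = π(d_o⁴ − d_i⁴)/32 = π(0.0591⁴ − 0.0263⁴)/32 = 1.151×10^-6 m⁴.
T_max = τ_allow·J/r = 7.15×10^7 × 1.151×10^-6 / 0.0295 = 2784 N·m.
ω = 36.9 rad/s, so P_max = T_max·ω = 1.027×10^5 W.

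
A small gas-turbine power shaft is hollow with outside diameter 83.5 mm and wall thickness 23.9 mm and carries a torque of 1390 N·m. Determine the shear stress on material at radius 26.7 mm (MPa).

8.05 MPa

J = π(d_o⁴ − d_i⁴)/32 = π(0.0835⁴ − 0.0357⁴)/32 = 4.613×10^-6 m⁴.
Shear stress varies linearly with radius: τ = T·r/J = 1390 × 0.0267 / 4.613×10^-6 = 8.045×10^6 Pa.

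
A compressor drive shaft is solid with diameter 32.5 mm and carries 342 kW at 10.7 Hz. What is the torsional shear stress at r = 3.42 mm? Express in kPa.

159000 kPa

ω = 2π·10.7 = 67.23 rad/s, so T = P/ω = 342×10³ / 67.23 = 5087 N·m.
J = πd⁴/32 = π(0.0325)⁴/32 = 1.095×10^-7 m⁴.
Shear stress varies linearly with radius: τ = T·r/J = 5087 × 0.00342 / 1.095×10^-7 = 1.588×10^8 Pa.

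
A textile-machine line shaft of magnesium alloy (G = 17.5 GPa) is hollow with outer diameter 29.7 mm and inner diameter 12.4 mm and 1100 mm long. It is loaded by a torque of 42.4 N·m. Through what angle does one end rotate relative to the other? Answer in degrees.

2.06°

J = π(d_o⁴ − d_i⁴)/32 = π(0.0297⁴ − 0.0124⁴)/32 = 7.407×10^-8 m⁴.
θ = T·L/(G·J) = 42.40 × 1.10 / (17.5×10⁹ × 7.407×10^-8) = 0.03598 rad.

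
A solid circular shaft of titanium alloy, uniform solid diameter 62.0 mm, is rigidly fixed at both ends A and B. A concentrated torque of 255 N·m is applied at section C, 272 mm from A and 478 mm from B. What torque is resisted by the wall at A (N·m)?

With uniform GJ and both ends fixed, compatibility θ_AC = θ_CB gives T_A·a = T_B·b, together with T_A + T_B = T₀.
T_A = T₀·b/(a+b) = 255.0·478/750.0 = 162.5 N·m; T_B = 92.48 N·m.

163 N·m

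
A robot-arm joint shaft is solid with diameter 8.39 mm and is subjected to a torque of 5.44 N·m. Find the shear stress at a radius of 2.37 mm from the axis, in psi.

J = πd⁴/32 = π(0.00839)⁴/32 = 4.865×10^-10 m⁴.
Shear stress varies linearly with radius: τ = T·r/J = 5.440 × 0.00237 / 4.865×10^-10 = 2.650×10^7 Pa.

3840 psi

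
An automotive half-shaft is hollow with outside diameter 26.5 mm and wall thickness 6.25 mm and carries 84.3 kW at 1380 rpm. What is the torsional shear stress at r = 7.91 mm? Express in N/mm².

103 N/mm²

ω = 2π·1380/60 = 144.5 rad/s, so T = P/ω = 84.3×10³ / 144.5 = 583.3 N·m.
J = π(d_o⁴ − d_i⁴)/32 = π(0.0265⁴ − 0.0140⁴)/32 = 4.464×10^-8 m⁴.
Shear stress varies linearly with radius: τ = T·r/J = 583.3 × 0.00791 / 4.464×10^-8 = 1.034×10^8 Pa.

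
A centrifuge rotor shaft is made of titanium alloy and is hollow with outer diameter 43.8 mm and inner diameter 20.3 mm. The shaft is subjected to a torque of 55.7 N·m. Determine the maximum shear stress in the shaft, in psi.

J = π(d_o⁴ − d_i⁴)/32 = π(0.0438⁴ − 0.0203⁴)/32 = 3.447×10^-7 m⁴.
τ_max = T·r/J = 55.70 × 0.0219 / 3.447×10^-7 = 3.539×10^6 Pa.

513 psi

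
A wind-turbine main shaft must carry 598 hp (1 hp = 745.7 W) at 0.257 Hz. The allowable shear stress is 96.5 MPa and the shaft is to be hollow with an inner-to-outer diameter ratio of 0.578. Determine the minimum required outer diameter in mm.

254 mm

ω = 2π·0.257 = 1.615 rad/s, so T = P/ω = 598×745.7 / 1.615 = 276200 N·m.
For a hollow shaft with d_i/d_o = 0.578: τ_max = 16T/(π d_o³ (1−k⁴)), so d_o = [16T/(π τ_allow (1−k⁴))]^(1/3) = [16·276200/(π·9.65×10^7·0.8884)]^(1/3) = 0.2541 m.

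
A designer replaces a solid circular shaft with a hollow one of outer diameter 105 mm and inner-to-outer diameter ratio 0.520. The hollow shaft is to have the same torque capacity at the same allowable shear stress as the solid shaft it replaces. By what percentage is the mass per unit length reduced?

23.3 %

Equal τ_max and T ⇒ the solid shaft needs d_s³ = d_o³(1−k⁴), so d_s = 105·(1−0.520⁴)^(1/3) = 102.4 mm.
Area ratio A_h/A_s = d_o²(1−k²)/d_s² = (1−k²)/(1−k⁴)^(2/3) = 0.7675.
Mass saving = 1 − 0.7675 = 23.3 %.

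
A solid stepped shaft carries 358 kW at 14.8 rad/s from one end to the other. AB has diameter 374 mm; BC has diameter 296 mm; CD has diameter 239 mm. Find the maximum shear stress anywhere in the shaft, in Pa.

9.02e6 Pa

ω = 14.8 rad/s, so T = P/ω = 358×10³ / 14.80 = 24190 N·m.
Under the same torque, τ_max = 16T/(πd³) is largest where d is smallest — segment CD (d = 239 mm).
τ_max = 16·24190/(π·(0.239)³) = 9.024×10^6 Pa.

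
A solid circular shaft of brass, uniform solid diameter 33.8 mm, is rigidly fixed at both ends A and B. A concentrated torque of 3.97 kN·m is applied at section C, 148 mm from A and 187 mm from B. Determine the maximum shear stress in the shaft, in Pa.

With uniform GJ and both ends fixed, compatibility θ_AC = θ_CB gives T_A·a = T_B·b, together with T_A + T_B = T₀.
T_A = T₀·b/(a+b) = 3970·187/335.0 = 2216 N·m; T_B = 1754 N·m.
τ in each portion: τ_AC = 2.92×10^8 Pa, τ_CB = 2.31×10^8 Pa; maximum is in AC.
τ_max = T_AC·r/J = 2216·0.0169/1.28×10^-7 = 2.923×10^8 Pa.

2.92e8 Pa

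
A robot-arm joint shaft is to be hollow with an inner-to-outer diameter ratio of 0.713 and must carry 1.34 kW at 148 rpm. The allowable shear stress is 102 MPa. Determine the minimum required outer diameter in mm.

ω = 2π·148/60 = 15.50 rad/s, so T = P/ω = 1.34×10³ / 15.50 = 86.46 N·m.
For a hollow shaft with d_i/d_o = 0.713: τ_max = 16T/(π d_o³ (1−k⁴)), so d_o = [16T/(π τ_allow (1−k⁴))]^(1/3) = [16·86.46/(π·1.02×10^8·0.7416)]^(1/3) = 0.01799 m.

18.0 mm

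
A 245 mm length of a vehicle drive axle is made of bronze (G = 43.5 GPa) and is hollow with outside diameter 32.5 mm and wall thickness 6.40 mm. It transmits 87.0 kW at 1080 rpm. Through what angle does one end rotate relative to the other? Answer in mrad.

ω = 2π·1080/60 = 113.1 rad/s, so T = P/ω = 87.0×10³ / 113.1 = 769.2 N·m.
J = π(d_o⁴ − d_i⁴)/32 = π(0.0325⁴ − 0.0197⁴)/32 = 9.474×10^-8 m⁴.
θ = T·L/(G·J) = 769.2 × 0.245 / (43.5×10⁹ × 9.474×10^-8) = 0.04573 rad.

45.7 mrad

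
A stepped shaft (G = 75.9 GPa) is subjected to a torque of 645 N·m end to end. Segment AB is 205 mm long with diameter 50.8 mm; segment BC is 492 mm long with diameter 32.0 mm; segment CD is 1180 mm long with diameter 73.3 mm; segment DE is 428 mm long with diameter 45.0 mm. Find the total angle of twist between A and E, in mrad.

J_AB = π(0.0508)⁴/32 = 6.54×10^-7 m⁴; J_BC = π(0.0320)⁴/32 = 1.03×10^-7 m⁴; J_CD = π(0.0733)⁴/32 = 2.83×10^-6 m⁴; J_DE = π(0.0450)⁴/32 = 4.03×10^-7 m⁴.
θ = (T/G)·Σ L_i/J_i = (645.0/75.9×10⁹)·(0.205/6.54×10^-7 + 0.492/1.03×10^-7 + 1.18/2.83×10^-6 + 0.428/4.03×10^-7) = 0.05585 rad.

55.9 mrad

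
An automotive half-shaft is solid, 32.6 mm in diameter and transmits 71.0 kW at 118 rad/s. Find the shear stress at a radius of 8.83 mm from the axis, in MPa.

47.9 MPa

ω = 118 rad/s, so T = P/ω = 71.0×10³ / 118.0 = 601.7 N·m.
J = πd⁴/32 = π(0.0326)⁴/32 = 1.109×10^-7 m⁴.
Shear stress varies linearly with radius: τ = T·r/J = 601.7 × 0.00883 / 1.109×10^-7 = 4.791×10^7 Pa.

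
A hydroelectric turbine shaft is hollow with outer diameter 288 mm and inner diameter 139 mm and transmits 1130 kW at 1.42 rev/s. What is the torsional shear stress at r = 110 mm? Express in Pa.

ω = 2π·1.42 = 8.922 rad/s, so T = P/ω = 1130×10³ / 8.922 = 126700 N·m.
J = π(d_o⁴ − d_i⁴)/32 = π(0.288⁴ − 0.139⁴)/32 = 6.388×10^-4 m⁴.
Shear stress varies linearly with radius: τ = T·r/J = 126700 × 0.110 / 6.388×10^-4 = 2.181×10^7 Pa.

2.18e7 Pa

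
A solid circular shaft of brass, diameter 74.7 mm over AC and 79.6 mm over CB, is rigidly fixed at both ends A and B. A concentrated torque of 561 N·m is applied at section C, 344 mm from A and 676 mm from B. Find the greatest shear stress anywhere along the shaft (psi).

600 psi

Compatibility: T_A·a/J_AC = T_B·b/J_CB with T_A + T_B = T₀.
J_AC = 3.06×10^-6 m⁴, J_CB = 3.94×10^-6 m⁴, so T_A = T₀·(J_AC/a)/((J_AC/a)+(J_CB/b)) = 338.7 N·m, T_B = 222.3 N·m.
τ in each portion: τ_AC = 4.14×10^6 Pa, τ_CB = 2.24×10^6 Pa; maximum is in AC.
τ_max = T_AC·r/J = 338.7·0.0374/3.06×10^-6 = 4.139×10^6 Pa.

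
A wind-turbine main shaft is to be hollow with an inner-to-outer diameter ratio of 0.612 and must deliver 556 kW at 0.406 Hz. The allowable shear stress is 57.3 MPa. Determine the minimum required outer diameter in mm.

282 mm

ω = 2π·0.406 = 2.551 rad/s, so T = P/ω = 556×10³ / 2.551 = 218000 N·m.
For a hollow shaft with d_i/d_o = 0.612: τ_max = 16T/(π d_o³ (1−k⁴)), so d_o = [16T/(π τ_allow (1−k⁴))]^(1/3) = [16·218000/(π·5.73×10^7·0.8597)]^(1/3) = 0.2825 m.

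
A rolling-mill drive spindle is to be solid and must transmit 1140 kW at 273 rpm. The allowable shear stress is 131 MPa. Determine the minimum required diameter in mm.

116 mm

ω = 2π·273/60 = 28.59 rad/s, so T = P/ω = 1140×10³ / 28.59 = 39880 N·m.
For a solid shaft τ_max = 16T/(πd³), so d = (16T/(π τ_allow))^(1/3) = (16·39880/(π·1.31×10^8))^(1/3) = 0.1157 m.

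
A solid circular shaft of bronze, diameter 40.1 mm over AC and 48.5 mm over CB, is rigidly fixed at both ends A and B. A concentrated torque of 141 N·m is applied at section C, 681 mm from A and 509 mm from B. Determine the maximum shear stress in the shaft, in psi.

677 psi

Compatibility: T_A·a/J_AC = T_B·b/J_CB with T_A + T_B = T₀.
J_AC = 2.54×10^-7 m⁴, J_CB = 5.43×10^-7 m⁴, so T_A = T₀·(J_AC/a)/((J_AC/a)+(J_CB/b)) = 36.50 N·m, T_B = 104.5 N·m.
τ in each portion: τ_AC = 2.88×10^6 Pa, τ_CB = 4.67×10^6 Pa; maximum is in CB.
τ_max = T_CB·r/J = 104.5·0.0243/5.43×10^-7 = 4.665×10^6 Pa.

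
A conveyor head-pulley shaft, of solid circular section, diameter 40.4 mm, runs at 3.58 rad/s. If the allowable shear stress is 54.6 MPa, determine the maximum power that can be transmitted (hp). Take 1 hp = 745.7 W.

J = πd⁴/32 = π(0.0404)⁴/32 = 2.615×10^-7 m⁴.
T_max = τ_allow·J/r = 5.46×10^7 × 2.615×10^-7 / 0.0202 = 706.9 N·m.
ω = 3.58 rad/s, so P_max = T_max·ω = 2531 W.

3.39 hp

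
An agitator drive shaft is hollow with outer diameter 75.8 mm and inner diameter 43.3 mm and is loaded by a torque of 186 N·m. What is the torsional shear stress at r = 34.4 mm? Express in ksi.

0.320 ksi

J = π(d_o⁴ − d_i⁴)/32 = π(0.0758⁴ − 0.0433⁴)/32 = 2.896×10^-6 m⁴.
Shear stress varies linearly with radius: τ = T·r/J = 186.0 × 0.0344 / 2.896×10^-6 = 2.209×10^6 Pa.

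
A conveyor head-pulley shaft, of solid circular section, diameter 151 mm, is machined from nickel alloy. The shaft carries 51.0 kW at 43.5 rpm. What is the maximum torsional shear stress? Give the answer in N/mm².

ω = 2π·43.5/60 = 4.555 rad/s, so T = P/ω = 51.0×10³ / 4.555 = 11200 N·m.
J = πd⁴/32 = π(0.151)⁴/32 = 5.104×10^-5 m⁴.
τ_max = T·r/J = 11200 × 0.0755 / 5.104×10^-5 = 1.656×10^7 Pa.

16.6 N/mm²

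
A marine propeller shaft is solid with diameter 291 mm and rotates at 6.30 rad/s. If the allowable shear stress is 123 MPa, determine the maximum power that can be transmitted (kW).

J = πd⁴/32 = π(0.291)⁴/32 = 7.040×10^-4 m⁴.
T_max = τ_allow·J/r = 1.23×10^8 × 7.040×10^-4 / 0.145 = 595100 N·m.
ω = 6.30 rad/s, so P_max = T_max·ω = 3.749×10^6 W.

3750 kW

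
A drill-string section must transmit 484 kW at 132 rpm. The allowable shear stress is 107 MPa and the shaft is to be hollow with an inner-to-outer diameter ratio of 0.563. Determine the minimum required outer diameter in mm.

123 mm

ω = 2π·132/60 = 13.82 rad/s, so T = P/ω = 484×10³ / 13.82 = 35010 N·m.
For a hollow shaft with d_i/d_o = 0.563: τ_max = 16T/(π d_o³ (1−k⁴)), so d_o = [16T/(π τ_allow (1−k⁴))]^(1/3) = [16·35010/(π·1.07×10^8·0.8995)]^(1/3) = 0.1228 m.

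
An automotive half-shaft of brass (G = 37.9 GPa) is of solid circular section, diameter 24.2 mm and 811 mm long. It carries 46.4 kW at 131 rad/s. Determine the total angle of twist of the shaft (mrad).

225 mrad

ω = 131 rad/s, so T = P/ω = 46.4×10³ / 131.0 = 354.2 N·m.
J = πd⁴/32 = π(0.0242)⁴/32 = 3.367×10^-8 m⁴.
θ = T·L/(G·J) = 354.2 × 0.811 / (37.9×10⁹ × 3.367×10^-8) = 0.2251 rad.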